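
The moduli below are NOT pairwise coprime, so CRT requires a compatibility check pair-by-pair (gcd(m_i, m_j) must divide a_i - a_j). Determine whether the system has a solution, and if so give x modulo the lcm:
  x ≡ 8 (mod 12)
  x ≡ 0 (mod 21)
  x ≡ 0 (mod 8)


Moduli 12, 21, 8 are not pairwise coprime, so CRT works modulo lcm(m_i) when all pairwise compatibility conditions hold.
Pairwise compatibility: gcd(m_i, m_j) must divide a_i - a_j for every pair.
Merge one congruence at a time:
  Start: x ≡ 8 (mod 12).
  Combine with x ≡ 0 (mod 21): gcd(12, 21) = 3, and 0 - 8 = -8 is NOT divisible by 3.
    ⇒ system is inconsistent (no integer solution).

No solution (the system is inconsistent).


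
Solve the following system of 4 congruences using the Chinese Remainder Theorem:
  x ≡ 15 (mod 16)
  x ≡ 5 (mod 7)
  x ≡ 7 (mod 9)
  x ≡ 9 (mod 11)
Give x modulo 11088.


Product of moduli M = 16 · 7 · 9 · 11 = 11088.
Merge one congruence at a time:
  Start: x ≡ 15 (mod 16).
  Combine with x ≡ 5 (mod 7); new modulus lcm = 112.
    Write x = 15 + 16·t and substitute into x ≡ 5 (mod 7): 16·t ≡ 5 − 15 = -10 (mod 7).
    Reduce coefficients mod 7: 2·t ≡ 4 (mod 7).
    The inverse of 2 mod 7 is 4 (since 2·4 = 8 = 1·7 + 1), so t ≡ 4·4 = 16 ≡ 2 (mod 7).
    Then x = 15 + 16·2 = 47, valid modulo lcm(16, 7) = 112: x ≡ 47 (mod 112).
  Combine with x ≡ 7 (mod 9); new modulus lcm = 1008.
    Write x = 47 + 112·t and substitute into x ≡ 7 (mod 9): 112·t ≡ 7 − 47 = -40 (mod 9).
    Reduce coefficients mod 9: 4·t ≡ 5 (mod 9).
    The inverse of 4 mod 9 is 7 (since 4·7 = 28 = 3·9 + 1), so t ≡ 7·5 = 35 ≡ 8 (mod 9).
    Then x = 47 + 112·8 = 943, valid modulo lcm(112, 9) = 1008: x ≡ 943 (mod 1008).
  Combine with x ≡ 9 (mod 11); new modulus lcm = 11088.
    Write x = 943 + 1008·t and substitute into x ≡ 9 (mod 11): 1008·t ≡ 9 − 943 = -934 (mod 11).
    Reduce coefficients mod 11: 7·t ≡ 1 (mod 11).
    The inverse of 7 mod 11 is 8 (since 7·8 = 56 = 5·11 + 1), so t ≡ 8·1 = 8 ≡ 8 (mod 11).
    Then x = 943 + 1008·8 = 9007, valid modulo lcm(1008, 11) = 11088: x ≡ 9007 (mod 11088).
Verify against each original: 9007 mod 16 = 15, 9007 mod 7 = 5, 9007 mod 9 = 7, 9007 mod 11 = 9.

x ≡ 9007 (mod 11088).


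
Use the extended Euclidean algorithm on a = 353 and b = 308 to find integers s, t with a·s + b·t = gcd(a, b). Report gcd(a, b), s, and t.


Euclidean algorithm on (353, 308) — divide until remainder is 0:
  353 = 1 · 308 + 45
  308 = 6 · 45 + 38
  45 = 1 · 38 + 7
  38 = 5 · 7 + 3
  7 = 2 · 3 + 1
  3 = 3 · 1 + 0
gcd(353, 308) = 1.
Track Bezout coefficients alongside the remainders: start with r₀ = 353 = a·1 + b·0 (s = 1, t = 0) and r₁ = 308 = a·0 + b·1 (s = 0, t = 1); each new remainder r_{k+1} = r_{k-1} − q_k·r_k inherits s_{k+1} = s_{k-1} − q_k·s_k, t_{k+1} = t_{k-1} − q_k·t_k, so r_k = a·s_k + b·t_k at every step:
  q = 1: r = 45, s = 1 − 1·0 = 1, t = 0 − 1·1 = -1  (check: 353·1 + 308·(-1) = 45)
  q = 6: r = 38, s = 0 − 6·1 = -6, t = 1 − 6·(-1) = 7  (check: 353·(-6) + 308·7 = 38)
  q = 1: r = 7, s = 1 − 1·(-6) = 7, t = -1 − 1·7 = -8  (check: 353·7 + 308·(-8) = 7)
  q = 5: r = 3, s = -6 − 5·7 = -41, t = 7 − 5·(-8) = 47  (check: 353·(-41) + 308·47 = 3)
  q = 2: r = 1, s = 7 − 2·(-41) = 89, t = -8 − 2·47 = -102  (check: 353·89 + 308·(-102) = 1)
The row with r = 1 (the gcd) gives the Bezout coefficients s = 89, t = -102.
Result: 353 · (89) + 308 · (-102) = 1.

gcd(353, 308) = 1; s = 89, t = -102 (check: 353·89 + 308·(-102) = 1).


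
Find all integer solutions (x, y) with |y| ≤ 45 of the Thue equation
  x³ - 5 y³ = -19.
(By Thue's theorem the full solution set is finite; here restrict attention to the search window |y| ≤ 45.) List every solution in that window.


The equation is x³ - 5y³ = -19. For fixed y, x³ = 5·y³ − 19, so a solution requires the RHS to be a perfect cube.
Strategy: iterate y from -45 to 45, compute RHS = 5·y³ − 19, and check whether it is a (positive or negative) perfect cube.
Check small values of y:
  y = 0: RHS = -19 is not a perfect cube.
  y = 1: RHS = -14 is not a perfect cube.
  y = -1: RHS = -24 is not a perfect cube.
  y = 2: RHS = 21 is not a perfect cube.
  y = -2: RHS = -59 is not a perfect cube.
  y = 3: RHS = 116 is not a perfect cube.
  y = -3: RHS = -154 is not a perfect cube.
Continuing the search up to |y| = 45 finds no solutions either.
No (x, y) in the scanned range satisfies the equation.

No integer solutions with |y| ≤ 45.


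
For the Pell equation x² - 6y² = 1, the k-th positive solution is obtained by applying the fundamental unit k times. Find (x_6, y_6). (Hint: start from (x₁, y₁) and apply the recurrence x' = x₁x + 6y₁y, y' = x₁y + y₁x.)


Step 1: Find the fundamental solution (x₁, y₁) of x² - 6y² = 1.
  Expand √6 as a continued fraction. a₀ = ⌊√6⌋ = 2; iterate m_{k+1} = d_k·a_k − m_k, d_{k+1} = (6 − m_{k+1}²)/d_k, a_{k+1} = ⌊(a₀ + m_{k+1})/d_{k+1}⌋ (starting m₀ = 0, d₀ = 1), with convergents p_k = a_k·p_{k-1} + p_{k-2}, q_k = a_k·q_{k-1} + q_{k-2} (p₋₁ = 1, q₋₁ = 0):
  k = 0: a₀ = 2; p₀/q₀ = 2/1; p₀² − 6·q₀² = 4 − 6 = -2.
  k = 1: m = 2, d = 2, a = ⌊(2 + 2)/2⌋ = 2; p/q = (2·2 + 1)/(2·1 + 0) = 5/2; p² − 6·q² = 25 − 24 = 1.
  The first convergent with p² − 6·q² = 1 gives the fundamental solution (x₁, y₁) = (5, 2).
Step 2: Apply the recurrence (x_{n+1}, y_{n+1}) = (x₁x_n + 6y₁y_n, x₁y_n + y₁x_n) repeatedly.
  From (x_1, y_1) = (5, 2): x_2 = 5·5 + 6·2·2 = 49; y_2 = 5·2 + 2·5 = 20.
  From (x_2, y_2) = (49, 20): x_3 = 5·49 + 6·2·20 = 485; y_3 = 5·20 + 2·49 = 198.
  From (x_3, y_3) = (485, 198): x_4 = 5·485 + 6·2·198 = 4801; y_4 = 5·198 + 2·485 = 1960.
  From (x_4, y_4) = (4801, 1960): x_5 = 5·4801 + 6·2·1960 = 47525; y_5 = 5·1960 + 2·4801 = 19402.
  From (x_5, y_5) = (47525, 19402): x_6 = 5·47525 + 6·2·19402 = 470449; y_6 = 5·19402 + 2·47525 = 192060.
Step 3: Verify x_6² - 6·y_6² = 221322261601 - 221322261600 = 1 (should be 1). ✓

(x_1, y_1) = (5, 2); (x_6, y_6) = (470449, 192060).


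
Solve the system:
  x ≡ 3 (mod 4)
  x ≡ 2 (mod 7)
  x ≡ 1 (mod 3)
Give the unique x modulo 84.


Moduli 4, 7, 3 are pairwise coprime; by CRT there is a unique solution modulo M = 4 · 7 · 3 = 84.
Solve pairwise, accumulating the modulus:
  Start with x ≡ 3 (mod 4).
  Combine with x ≡ 2 (mod 7): since gcd(4, 7) = 1, we get a unique residue mod 28.
    Write x = 3 + 4·t and substitute into x ≡ 2 (mod 7): 4·t ≡ 2 − 3 = -1 (mod 7).
    Reduce coefficients mod 7: 4·t ≡ 6 (mod 7).
    The inverse of 4 mod 7 is 2 (since 4·2 = 8 = 1·7 + 1), so t ≡ 2·6 = 12 ≡ 5 (mod 7).
    Then x = 3 + 4·5 = 23, valid modulo lcm(4, 7) = 28: x ≡ 23 (mod 28).
  Combine with x ≡ 1 (mod 3): since gcd(28, 3) = 1, we get a unique residue mod 84.
    Write x = 23 + 28·t and substitute into x ≡ 1 (mod 3): 28·t ≡ 1 − 23 = -22 (mod 3).
    Reduce coefficients mod 3: 1·t ≡ 2 (mod 3).
    So t ≡ 2 (mod 3).
    Then x = 23 + 28·2 = 79, valid modulo lcm(28, 3) = 84: x ≡ 79 (mod 84).
Verify: 79 mod 4 = 3 ✓, 79 mod 7 = 2 ✓, 79 mod 3 = 1 ✓.

x ≡ 79 (mod 84).


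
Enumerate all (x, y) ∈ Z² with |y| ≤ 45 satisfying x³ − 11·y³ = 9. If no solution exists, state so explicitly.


The equation is x³ - 11y³ = 9. For fixed y, x³ = 11·y³ + 9, so a solution requires the RHS to be a perfect cube.
Strategy: iterate y from -45 to 45, compute RHS = 11·y³ + 9, and check whether it is a (positive or negative) perfect cube.
Check small values of y:
  y = 0: RHS = 9 is not a perfect cube.
  y = 1: RHS = 20 is not a perfect cube.
  y = -1: RHS = -2 is not a perfect cube.
  y = 2: RHS = 97 is not a perfect cube.
  y = -2: RHS = -79 is not a perfect cube.
  y = 3: RHS = 306 is not a perfect cube.
  y = -3: RHS = -288 is not a perfect cube.
Continuing the search up to |y| = 45 finds no solutions either.
No (x, y) in the scanned range satisfies the equation.

No integer solutions with |y| ≤ 45.


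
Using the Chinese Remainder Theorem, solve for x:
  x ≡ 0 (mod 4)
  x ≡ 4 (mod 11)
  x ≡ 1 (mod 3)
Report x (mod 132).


Moduli 4, 11, 3 are pairwise coprime; by CRT there is a unique solution modulo M = 4 · 11 · 3 = 132.
Solve pairwise, accumulating the modulus:
  Start with x ≡ 0 (mod 4).
  Combine with x ≡ 4 (mod 11): since gcd(4, 11) = 1, we get a unique residue mod 44.
    Write x = 0 + 4·t and substitute into x ≡ 4 (mod 11): 4·t ≡ 4 − 0 = 4 (mod 11).
    The inverse of 4 mod 11 is 3 (since 4·3 = 12 = 1·11 + 1), so t ≡ 3·4 = 12 ≡ 1 (mod 11).
    Then x = 0 + 4·1 = 4, valid modulo lcm(4, 11) = 44: x ≡ 4 (mod 44).
  Combine with x ≡ 1 (mod 3): since gcd(44, 3) = 1, we get a unique residue mod 132.
    Write x = 4 + 44·t and substitute into x ≡ 1 (mod 3): 44·t ≡ 1 − 4 = -3 (mod 3).
    Reduce coefficients mod 3: 2·t ≡ 0 (mod 3).
    The inverse of 2 mod 3 is 2 (since 2·2 = 4 = 1·3 + 1), so t ≡ 2·0 = 0 ≡ 0 (mod 3).
    Then x = 4 + 44·0 = 4, valid modulo lcm(44, 3) = 132: x ≡ 4 (mod 132).
Verify: 4 mod 4 = 0 ✓, 4 mod 11 = 4 ✓, 4 mod 3 = 1 ✓.

x ≡ 4 (mod 132).


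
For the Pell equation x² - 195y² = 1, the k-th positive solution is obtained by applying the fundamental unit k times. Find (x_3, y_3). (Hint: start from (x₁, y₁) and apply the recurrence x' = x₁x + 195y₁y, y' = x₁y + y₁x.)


Step 1: Find the fundamental solution (x₁, y₁) of x² - 195y² = 1.
  Expand √195 as a continued fraction. a₀ = ⌊√195⌋ = 13; iterate m_{k+1} = d_k·a_k − m_k, d_{k+1} = (195 − m_{k+1}²)/d_k, a_{k+1} = ⌊(a₀ + m_{k+1})/d_{k+1}⌋ (starting m₀ = 0, d₀ = 1), with convergents p_k = a_k·p_{k-1} + p_{k-2}, q_k = a_k·q_{k-1} + q_{k-2} (p₋₁ = 1, q₋₁ = 0):
  k = 0: a₀ = 13; p₀/q₀ = 13/1; p₀² − 195·q₀² = 169 − 195 = -26.
  k = 1: m = 13, d = 26, a = ⌊(13 + 13)/26⌋ = 1; p/q = (1·13 + 1)/(1·1 + 0) = 14/1; p² − 195·q² = 196 − 195 = 1.
  The first convergent with p² − 195·q² = 1 gives the fundamental solution (x₁, y₁) = (14, 1).
Step 2: Apply the recurrence (x_{n+1}, y_{n+1}) = (x₁x_n + 195y₁y_n, x₁y_n + y₁x_n) repeatedly.
  From (x_1, y_1) = (14, 1): x_2 = 14·14 + 195·1·1 = 391; y_2 = 14·1 + 1·14 = 28.
  From (x_2, y_2) = (391, 28): x_3 = 14·391 + 195·1·28 = 10934; y_3 = 14·28 + 1·391 = 783.
Step 3: Verify x_3² - 195·y_3² = 119552356 - 119552355 = 1 (should be 1). ✓

(x_1, y_1) = (14, 1); (x_3, y_3) = (10934, 783).


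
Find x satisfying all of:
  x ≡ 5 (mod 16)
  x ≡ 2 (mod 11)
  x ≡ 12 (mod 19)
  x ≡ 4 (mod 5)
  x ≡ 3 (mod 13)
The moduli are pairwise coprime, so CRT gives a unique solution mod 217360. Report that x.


Product of moduli M = 16 · 11 · 19 · 5 · 13 = 217360.
Merge one congruence at a time:
  Start: x ≡ 5 (mod 16).
  Combine with x ≡ 2 (mod 11); new modulus lcm = 176.
    Write x = 5 + 16·t and substitute into x ≡ 2 (mod 11): 16·t ≡ 2 − 5 = -3 (mod 11).
    Reduce coefficients mod 11: 5·t ≡ 8 (mod 11).
    The inverse of 5 mod 11 is 9 (since 5·9 = 45 = 4·11 + 1), so t ≡ 9·8 = 72 ≡ 6 (mod 11).
    Then x = 5 + 16·6 = 101, valid modulo lcm(16, 11) = 176: x ≡ 101 (mod 176).
  Combine with x ≡ 12 (mod 19); new modulus lcm = 3344.
    Write x = 101 + 176·t and substitute into x ≡ 12 (mod 19): 176·t ≡ 12 − 101 = -89 (mod 19).
    Reduce coefficients mod 19: 5·t ≡ 6 (mod 19).
    The inverse of 5 mod 19 is 4 (since 5·4 = 20 = 1·19 + 1), so t ≡ 4·6 = 24 ≡ 5 (mod 19).
    Then x = 101 + 176·5 = 981, valid modulo lcm(176, 19) = 3344: x ≡ 981 (mod 3344).
  Combine with x ≡ 4 (mod 5); new modulus lcm = 16720.
    Write x = 981 + 3344·t and substitute into x ≡ 4 (mod 5): 3344·t ≡ 4 − 981 = -977 (mod 5).
    Reduce coefficients mod 5: 4·t ≡ 3 (mod 5).
    The inverse of 4 mod 5 is 4 (since 4·4 = 16 = 3·5 + 1), so t ≡ 4·3 = 12 ≡ 2 (mod 5).
    Then x = 981 + 3344·2 = 7669, valid modulo lcm(3344, 5) = 16720: x ≡ 7669 (mod 16720).
  Combine with x ≡ 3 (mod 13); new modulus lcm = 217360.
    Write x = 7669 + 16720·t and substitute into x ≡ 3 (mod 13): 16720·t ≡ 3 − 7669 = -7666 (mod 13).
    Reduce coefficients mod 13: 2·t ≡ 4 (mod 13).
    The inverse of 2 mod 13 is 7 (since 2·7 = 14 = 1·13 + 1), so t ≡ 7·4 = 28 ≡ 2 (mod 13).
    Then x = 7669 + 16720·2 = 41109, valid modulo lcm(16720, 13) = 217360: x ≡ 41109 (mod 217360).
Verify against each original: 41109 mod 16 = 5, 41109 mod 11 = 2, 41109 mod 19 = 12, 41109 mod 5 = 4, 41109 mod 13 = 3.

x ≡ 41109 (mod 217360).


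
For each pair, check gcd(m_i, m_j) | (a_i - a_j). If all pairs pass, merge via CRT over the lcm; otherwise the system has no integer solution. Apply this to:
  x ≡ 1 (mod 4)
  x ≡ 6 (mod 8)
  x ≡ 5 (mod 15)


Moduli 4, 8, 15 are not pairwise coprime, so CRT works modulo lcm(m_i) when all pairwise compatibility conditions hold.
Pairwise compatibility: gcd(m_i, m_j) must divide a_i - a_j for every pair.
Merge one congruence at a time:
  Start: x ≡ 1 (mod 4).
  Combine with x ≡ 6 (mod 8): gcd(4, 8) = 4, and 6 - 1 = 5 is NOT divisible by 4.
    ⇒ system is inconsistent (no integer solution).

No solution (the system is inconsistent).


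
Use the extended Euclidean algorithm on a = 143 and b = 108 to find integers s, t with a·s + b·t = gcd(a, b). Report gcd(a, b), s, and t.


Euclidean algorithm on (143, 108) — divide until remainder is 0:
  143 = 1 · 108 + 35
  108 = 3 · 35 + 3
  35 = 11 · 3 + 2
  3 = 1 · 2 + 1
  2 = 2 · 1 + 0
gcd(143, 108) = 1.
Track Bezout coefficients alongside the remainders: start with r₀ = 143 = a·1 + b·0 (s = 1, t = 0) and r₁ = 108 = a·0 + b·1 (s = 0, t = 1); each new remainder r_{k+1} = r_{k-1} − q_k·r_k inherits s_{k+1} = s_{k-1} − q_k·s_k, t_{k+1} = t_{k-1} − q_k·t_k, so r_k = a·s_k + b·t_k at every step:
  q = 1: r = 35, s = 1 − 1·0 = 1, t = 0 − 1·1 = -1  (check: 143·1 + 108·(-1) = 35)
  q = 3: r = 3, s = 0 − 3·1 = -3, t = 1 − 3·(-1) = 4  (check: 143·(-3) + 108·4 = 3)
  q = 11: r = 2, s = 1 − 11·(-3) = 34, t = -1 − 11·4 = -45  (check: 143·34 + 108·(-45) = 2)
  q = 1: r = 1, s = -3 − 1·34 = -37, t = 4 − 1·(-45) = 49  (check: 143·(-37) + 108·49 = 1)
The row with r = 1 (the gcd) gives the Bezout coefficients s = -37, t = 49.
Result: 143 · (-37) + 108 · (49) = 1.

gcd(143, 108) = 1; s = -37, t = 49 (check: 143·(-37) + 108·49 = 1).


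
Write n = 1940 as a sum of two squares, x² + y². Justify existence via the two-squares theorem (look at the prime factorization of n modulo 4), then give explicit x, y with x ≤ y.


Step 1: Factor n = 1940 = 2^2 · 5 · 97.
Step 2: Check the mod-4 condition on each prime factor: 2 = 2 (special); 5 ≡ 1 (mod 4), exponent 1; 97 ≡ 1 (mod 4), exponent 1.
All primes ≡ 3 (mod 4) appear to even exponent (or don't appear), so by the two-squares theorem n IS expressible as a sum of two squares.
Step 3: Build a representation. Group n = k² · m with k = 2 and m = 5 · 97 = 485 (a product of primes ≡ 1 (mod 4)); a representation of m scales to one of n via (k·x)² + (k·y)² = k²(x² + y²). Each prime p ≡ 1 (mod 4) is itself a sum of two squares; find a² by testing p − a² for a perfect square:
  5: 5 − 1² = 4 = 2² ⇒ 5 = 1² + 2².
  97: 97 − 1² = 96, 97 − 2² = 93, 97 − 3² = 88, 97 − 4² = 81 = 9² ⇒ 97 = 4² + 9².
  Combine using the Brahmagupta–Fibonacci identity (a² + b²)(c² + d²) = (ac − bd)² + (ad + bc)² = (ac + bd)² + (ad − bc)²:
  5 · 97 = 485: from (1² + 2²)(4² + 9²), take (1·4 − 2·9, 1·9 + 2·4) = (4 − 18, 9 + 8) = (-14, 17); dropping signs (only squares matter) gives (14, 17); check 14² + 17² = 196 + 289 = 485 ✓.
  Scale by k = 2: (2·14, 2·17) = (28, 34).
Step 4: Order so x ≤ y and verify: 28² + 34² = 784 + 1156 = 1940 = n. ✓

n = 1940 = 28² + 34² (one valid representation with x ≤ y).


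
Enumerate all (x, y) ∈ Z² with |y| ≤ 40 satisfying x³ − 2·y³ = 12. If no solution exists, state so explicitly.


The equation is x³ - 2y³ = 12. For fixed y, x³ = 2·y³ + 12, so a solution requires the RHS to be a perfect cube.
Strategy: iterate y from -40 to 40, compute RHS = 2·y³ + 12, and check whether it is a (positive or negative) perfect cube.
Check small values of y:
  y = 0: RHS = 12 is not a perfect cube.
  y = 1: RHS = 14 is not a perfect cube.
  y = -1: RHS = 10 is not a perfect cube.
  y = 2: RHS = 28 is not a perfect cube.
  y = -2: RHS = -4 is not a perfect cube.
  y = 3: RHS = 66 is not a perfect cube.
  y = -3: RHS = -42 is not a perfect cube.
Continuing the search up to |y| = 40 finds no solutions either.
No (x, y) in the scanned range satisfies the equation.

No integer solutions with |y| ≤ 40.


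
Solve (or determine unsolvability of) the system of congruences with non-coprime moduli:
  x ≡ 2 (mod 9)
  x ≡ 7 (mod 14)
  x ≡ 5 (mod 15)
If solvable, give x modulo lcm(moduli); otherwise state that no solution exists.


Moduli 9, 14, 15 are not pairwise coprime, so CRT works modulo lcm(m_i) when all pairwise compatibility conditions hold.
Pairwise compatibility: gcd(m_i, m_j) must divide a_i - a_j for every pair.
Merge one congruence at a time:
  Start: x ≡ 2 (mod 9).
  Combine with x ≡ 7 (mod 14): gcd(9, 14) = 1; 7 - 2 = 5, which IS divisible by 1, so compatible.
    Write x = 2 + 9·t and substitute into x ≡ 7 (mod 14): 9·t ≡ 7 − 2 = 5 (mod 14).
    The inverse of 9 mod 14 is 11 (since 9·11 = 99 = 7·14 + 1), so t ≡ 11·5 = 55 ≡ 13 (mod 14).
    Then x = 2 + 9·13 = 119, valid modulo lcm(9, 14) = 126: x ≡ 119 (mod 126).
  Combine with x ≡ 5 (mod 15): gcd(126, 15) = 3; 5 - 119 = -114, which IS divisible by 3, so compatible.
    Write x = 119 + 126·t and substitute into x ≡ 5 (mod 15): 126·t ≡ 5 − 119 = -114 (mod 15).
    Divide the congruence (and modulus) by g = 3: 42·t ≡ -38 (mod 5).
    Reduce coefficients mod 5: 2·t ≡ 2 (mod 5).
    The inverse of 2 mod 5 is 3 (since 2·3 = 6 = 1·5 + 1), so t ≡ 3·2 = 6 ≡ 1 (mod 5).
    Then x = 119 + 126·1 = 245, valid modulo lcm(126, 15) = 630: x ≡ 245 (mod 630).
Verify: 245 mod 9 = 2, 245 mod 14 = 7, 245 mod 15 = 5.

x ≡ 245 (mod 630).


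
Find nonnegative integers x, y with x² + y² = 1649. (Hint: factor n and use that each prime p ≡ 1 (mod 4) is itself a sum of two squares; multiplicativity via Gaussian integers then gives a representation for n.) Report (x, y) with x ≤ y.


Step 1: Factor n = 1649 = 17 · 97.
Step 2: Check the mod-4 condition on each prime factor: 17 ≡ 1 (mod 4), exponent 1; 97 ≡ 1 (mod 4), exponent 1.
All primes ≡ 3 (mod 4) appear to even exponent (or don't appear), so by the two-squares theorem n IS expressible as a sum of two squares.
Step 3: Build a representation. Here n = 17 · 97 is a product of primes ≡ 1 (mod 4). Each prime p ≡ 1 (mod 4) is itself a sum of two squares; find a² by testing p − a² for a perfect square:
  17: 17 − 1² = 16 = 4² ⇒ 17 = 1² + 4².
  97: 97 − 1² = 96, 97 − 2² = 93, 97 − 3² = 88, 97 − 4² = 81 = 9² ⇒ 97 = 4² + 9².
  Combine using the Brahmagupta–Fibonacci identity (a² + b²)(c² + d²) = (ac − bd)² + (ad + bc)² = (ac + bd)² + (ad − bc)²:
  17 · 97 = 1649: from (1² + 4²)(4² + 9²), take (1·4 − 4·9, 1·9 + 4·4) = (4 − 36, 9 + 16) = (-32, 25); dropping signs (only squares matter) gives (32, 25); check 32² + 25² = 1024 + 625 = 1649 ✓.
Step 4: Order so x ≤ y and verify: 25² + 32² = 625 + 1024 = 1649 = n. ✓

n = 1649 = 25² + 32² (one valid representation with x ≤ y).


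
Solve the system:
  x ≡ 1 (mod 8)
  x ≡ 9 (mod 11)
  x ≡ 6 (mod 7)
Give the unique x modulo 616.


Moduli 8, 11, 7 are pairwise coprime; by CRT there is a unique solution modulo M = 8 · 11 · 7 = 616.
Solve pairwise, accumulating the modulus:
  Start with x ≡ 1 (mod 8).
  Combine with x ≡ 9 (mod 11): since gcd(8, 11) = 1, we get a unique residue mod 88.
    Write x = 1 + 8·t and substitute into x ≡ 9 (mod 11): 8·t ≡ 9 − 1 = 8 (mod 11).
    The inverse of 8 mod 11 is 7 (since 8·7 = 56 = 5·11 + 1), so t ≡ 7·8 = 56 ≡ 1 (mod 11).
    Then x = 1 + 8·1 = 9, valid modulo lcm(8, 11) = 88: x ≡ 9 (mod 88).
  Combine with x ≡ 6 (mod 7): since gcd(88, 7) = 1, we get a unique residue mod 616.
    Write x = 9 + 88·t and substitute into x ≡ 6 (mod 7): 88·t ≡ 6 − 9 = -3 (mod 7).
    Reduce coefficients mod 7: 4·t ≡ 4 (mod 7).
    The inverse of 4 mod 7 is 2 (since 4·2 = 8 = 1·7 + 1), so t ≡ 2·4 = 8 ≡ 1 (mod 7).
    Then x = 9 + 88·1 = 97, valid modulo lcm(88, 7) = 616: x ≡ 97 (mod 616).
Verify: 97 mod 8 = 1 ✓, 97 mod 11 = 9 ✓, 97 mod 7 = 6 ✓.

x ≡ 97 (mod 616).


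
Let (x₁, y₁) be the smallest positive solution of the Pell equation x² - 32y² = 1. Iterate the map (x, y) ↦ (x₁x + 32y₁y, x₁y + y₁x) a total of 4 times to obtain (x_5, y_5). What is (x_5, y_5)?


Step 1: Find the fundamental solution (x₁, y₁) of x² - 32y² = 1.
  Expand √32 as a continued fraction. a₀ = ⌊√32⌋ = 5; iterate m_{k+1} = d_k·a_k − m_k, d_{k+1} = (32 − m_{k+1}²)/d_k, a_{k+1} = ⌊(a₀ + m_{k+1})/d_{k+1}⌋ (starting m₀ = 0, d₀ = 1), with convergents p_k = a_k·p_{k-1} + p_{k-2}, q_k = a_k·q_{k-1} + q_{k-2} (p₋₁ = 1, q₋₁ = 0):
  k = 0: a₀ = 5; p₀/q₀ = 5/1; p₀² − 32·q₀² = 25 − 32 = -7.
  k = 1: m = 5, d = 7, a = ⌊(5 + 5)/7⌋ = 1; p/q = (1·5 + 1)/(1·1 + 0) = 6/1; p² − 32·q² = 36 − 32 = 4.
  k = 2: m = 2, d = 4, a = ⌊(5 + 2)/4⌋ = 1; p/q = (1·6 + 5)/(1·1 + 1) = 11/2; p² − 32·q² = 121 − 128 = -7.
  k = 3: m = 2, d = 7, a = ⌊(5 + 2)/7⌋ = 1; p/q = (1·11 + 6)/(1·2 + 1) = 17/3; p² − 32·q² = 289 − 288 = 1.
  The first convergent with p² − 32·q² = 1 gives the fundamental solution (x₁, y₁) = (17, 3).
Step 2: Apply the recurrence (x_{n+1}, y_{n+1}) = (x₁x_n + 32y₁y_n, x₁y_n + y₁x_n) repeatedly.
  From (x_1, y_1) = (17, 3): x_2 = 17·17 + 32·3·3 = 577; y_2 = 17·3 + 3·17 = 102.
  From (x_2, y_2) = (577, 102): x_3 = 17·577 + 32·3·102 = 19601; y_3 = 17·102 + 3·577 = 3465.
  From (x_3, y_3) = (19601, 3465): x_4 = 17·19601 + 32·3·3465 = 665857; y_4 = 17·3465 + 3·19601 = 117708.
  From (x_4, y_4) = (665857, 117708): x_5 = 17·665857 + 32·3·117708 = 22619537; y_5 = 17·117708 + 3·665857 = 3998607.
Step 3: Verify x_5² - 32·y_5² = 511643454094369 - 511643454094368 = 1 (should be 1). ✓

(x_1, y_1) = (17, 3); (x_5, y_5) = (22619537, 3998607).


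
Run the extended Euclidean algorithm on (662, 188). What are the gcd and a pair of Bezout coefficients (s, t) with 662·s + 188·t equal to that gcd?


Euclidean algorithm on (662, 188) — divide until remainder is 0:
  662 = 3 · 188 + 98
  188 = 1 · 98 + 90
  98 = 1 · 90 + 8
  90 = 11 · 8 + 2
  8 = 4 · 2 + 0
gcd(662, 188) = 2.
Track Bezout coefficients alongside the remainders: start with r₀ = 662 = a·1 + b·0 (s = 1, t = 0) and r₁ = 188 = a·0 + b·1 (s = 0, t = 1); each new remainder r_{k+1} = r_{k-1} − q_k·r_k inherits s_{k+1} = s_{k-1} − q_k·s_k, t_{k+1} = t_{k-1} − q_k·t_k, so r_k = a·s_k + b·t_k at every step:
  q = 3: r = 98, s = 1 − 3·0 = 1, t = 0 − 3·1 = -3  (check: 662·1 + 188·(-3) = 98)
  q = 1: r = 90, s = 0 − 1·1 = -1, t = 1 − 1·(-3) = 4  (check: 662·(-1) + 188·4 = 90)
  q = 1: r = 8, s = 1 − 1·(-1) = 2, t = -3 − 1·4 = -7  (check: 662·2 + 188·(-7) = 8)
  q = 11: r = 2, s = -1 − 11·2 = -23, t = 4 − 11·(-7) = 81  (check: 662·(-23) + 188·81 = 2)
The row with r = 2 (the gcd) gives the Bezout coefficients s = -23, t = 81.
Result: 662 · (-23) + 188 · (81) = 2.

gcd(662, 188) = 2; s = -23, t = 81 (check: 662·(-23) + 188·81 = 2).


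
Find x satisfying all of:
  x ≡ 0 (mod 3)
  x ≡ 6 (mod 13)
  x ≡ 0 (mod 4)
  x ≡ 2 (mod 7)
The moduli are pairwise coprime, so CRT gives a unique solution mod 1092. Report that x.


Product of moduli M = 3 · 13 · 4 · 7 = 1092.
Merge one congruence at a time:
  Start: x ≡ 0 (mod 3).
  Combine with x ≡ 6 (mod 13); new modulus lcm = 39.
    Write x = 0 + 3·t and substitute into x ≡ 6 (mod 13): 3·t ≡ 6 − 0 = 6 (mod 13).
    The inverse of 3 mod 13 is 9 (since 3·9 = 27 = 2·13 + 1), so t ≡ 9·6 = 54 ≡ 2 (mod 13).
    Then x = 0 + 3·2 = 6, valid modulo lcm(3, 13) = 39: x ≡ 6 (mod 39).
  Combine with x ≡ 0 (mod 4); new modulus lcm = 156.
    Write x = 6 + 39·t and substitute into x ≡ 0 (mod 4): 39·t ≡ 0 − 6 = -6 (mod 4).
    Reduce coefficients mod 4: 3·t ≡ 2 (mod 4).
    The inverse of 3 mod 4 is 3 (since 3·3 = 9 = 2·4 + 1), so t ≡ 3·2 = 6 ≡ 2 (mod 4).
    Then x = 6 + 39·2 = 84, valid modulo lcm(39, 4) = 156: x ≡ 84 (mod 156).
  Combine with x ≡ 2 (mod 7); new modulus lcm = 1092.
    Write x = 84 + 156·t and substitute into x ≡ 2 (mod 7): 156·t ≡ 2 − 84 = -82 (mod 7).
    Reduce coefficients mod 7: 2·t ≡ 2 (mod 7).
    The inverse of 2 mod 7 is 4 (since 2·4 = 8 = 1·7 + 1), so t ≡ 4·2 = 8 ≡ 1 (mod 7).
    Then x = 84 + 156·1 = 240, valid modulo lcm(156, 7) = 1092: x ≡ 240 (mod 1092).
Verify against each original: 240 mod 3 = 0, 240 mod 13 = 6, 240 mod 4 = 0, 240 mod 7 = 2.

x ≡ 240 (mod 1092).


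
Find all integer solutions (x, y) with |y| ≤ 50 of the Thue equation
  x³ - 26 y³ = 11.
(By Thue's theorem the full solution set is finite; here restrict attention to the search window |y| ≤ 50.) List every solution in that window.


The equation is x³ - 26y³ = 11. For fixed y, x³ = 26·y³ + 11, so a solution requires the RHS to be a perfect cube.
Strategy: iterate y from -50 to 50, compute RHS = 26·y³ + 11, and check whether it is a (positive or negative) perfect cube.
Check small values of y:
  y = 0: RHS = 11 is not a perfect cube.
  y = 1: RHS = 37 is not a perfect cube.
  y = -1: RHS = -15 is not a perfect cube.
  y = 2: RHS = 219 is not a perfect cube.
  y = -2: RHS = -197 is not a perfect cube.
  y = 3: RHS = 713 is not a perfect cube.
  y = -3: RHS = -691 is not a perfect cube.
Continuing the search up to |y| = 50 finds no solutions either.
No (x, y) in the scanned range satisfies the equation.

No integer solutions with |y| ≤ 50.


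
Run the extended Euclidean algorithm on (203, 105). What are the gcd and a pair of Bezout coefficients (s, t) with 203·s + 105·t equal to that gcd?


Euclidean algorithm on (203, 105) — divide until remainder is 0:
  203 = 1 · 105 + 98
  105 = 1 · 98 + 7
  98 = 14 · 7 + 0
gcd(203, 105) = 7.
Track Bezout coefficients alongside the remainders: start with r₀ = 203 = a·1 + b·0 (s = 1, t = 0) and r₁ = 105 = a·0 + b·1 (s = 0, t = 1); each new remainder r_{k+1} = r_{k-1} − q_k·r_k inherits s_{k+1} = s_{k-1} − q_k·s_k, t_{k+1} = t_{k-1} − q_k·t_k, so r_k = a·s_k + b·t_k at every step:
  q = 1: r = 98, s = 1 − 1·0 = 1, t = 0 − 1·1 = -1  (check: 203·1 + 105·(-1) = 98)
  q = 1: r = 7, s = 0 − 1·1 = -1, t = 1 − 1·(-1) = 2  (check: 203·(-1) + 105·2 = 7)
The row with r = 7 (the gcd) gives the Bezout coefficients s = -1, t = 2.
Result: 203 · (-1) + 105 · (2) = 7.

gcd(203, 105) = 7; s = -1, t = 2 (check: 203·(-1) + 105·2 = 7).


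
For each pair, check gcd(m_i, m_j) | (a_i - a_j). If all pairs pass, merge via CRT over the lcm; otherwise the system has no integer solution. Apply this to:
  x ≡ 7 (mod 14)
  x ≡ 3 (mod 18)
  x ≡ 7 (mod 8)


Moduli 14, 18, 8 are not pairwise coprime, so CRT works modulo lcm(m_i) when all pairwise compatibility conditions hold.
Pairwise compatibility: gcd(m_i, m_j) must divide a_i - a_j for every pair.
Merge one congruence at a time:
  Start: x ≡ 7 (mod 14).
  Combine with x ≡ 3 (mod 18): gcd(14, 18) = 2; 3 - 7 = -4, which IS divisible by 2, so compatible.
    Write x = 7 + 14·t and substitute into x ≡ 3 (mod 18): 14·t ≡ 3 − 7 = -4 (mod 18).
    Divide the congruence (and modulus) by g = 2: 7·t ≡ -2 (mod 9).
    Reduce coefficients mod 9: 7·t ≡ 7 (mod 9).
    The inverse of 7 mod 9 is 4 (since 7·4 = 28 = 3·9 + 1), so t ≡ 4·7 = 28 ≡ 1 (mod 9).
    Then x = 7 + 14·1 = 21, valid modulo lcm(14, 18) = 126: x ≡ 21 (mod 126).
  Combine with x ≡ 7 (mod 8): gcd(126, 8) = 2; 7 - 21 = -14, which IS divisible by 2, so compatible.
    Write x = 21 + 126·t and substitute into x ≡ 7 (mod 8): 126·t ≡ 7 − 21 = -14 (mod 8).
    Divide the congruence (and modulus) by g = 2: 63·t ≡ -7 (mod 4).
    Reduce coefficients mod 4: 3·t ≡ 1 (mod 4).
    The inverse of 3 mod 4 is 3 (since 3·3 = 9 = 2·4 + 1), so t ≡ 3·1 = 3 ≡ 3 (mod 4).
    Then x = 21 + 126·3 = 399, valid modulo lcm(126, 8) = 504: x ≡ 399 (mod 504).
Verify: 399 mod 14 = 7, 399 mod 18 = 3, 399 mod 8 = 7.

x ≡ 399 (mod 504).


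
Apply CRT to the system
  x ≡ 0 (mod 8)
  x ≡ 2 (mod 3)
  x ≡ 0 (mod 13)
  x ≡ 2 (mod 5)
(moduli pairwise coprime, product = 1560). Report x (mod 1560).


Product of moduli M = 8 · 3 · 13 · 5 = 1560.
Merge one congruence at a time:
  Start: x ≡ 0 (mod 8).
  Combine with x ≡ 2 (mod 3); new modulus lcm = 24.
    Write x = 0 + 8·t and substitute into x ≡ 2 (mod 3): 8·t ≡ 2 − 0 = 2 (mod 3).
    Reduce coefficients mod 3: 2·t ≡ 2 (mod 3).
    The inverse of 2 mod 3 is 2 (since 2·2 = 4 = 1·3 + 1), so t ≡ 2·2 = 4 ≡ 1 (mod 3).
    Then x = 0 + 8·1 = 8, valid modulo lcm(8, 3) = 24: x ≡ 8 (mod 24).
  Combine with x ≡ 0 (mod 13); new modulus lcm = 312.
    Write x = 8 + 24·t and substitute into x ≡ 0 (mod 13): 24·t ≡ 0 − 8 = -8 (mod 13).
    Reduce coefficients mod 13: 11·t ≡ 5 (mod 13).
    The inverse of 11 mod 13 is 6 (since 11·6 = 66 = 5·13 + 1), so t ≡ 6·5 = 30 ≡ 4 (mod 13).
    Then x = 8 + 24·4 = 104, valid modulo lcm(24, 13) = 312: x ≡ 104 (mod 312).
  Combine with x ≡ 2 (mod 5); new modulus lcm = 1560.
    Write x = 104 + 312·t and substitute into x ≡ 2 (mod 5): 312·t ≡ 2 − 104 = -102 (mod 5).
    Reduce coefficients mod 5: 2·t ≡ 3 (mod 5).
    The inverse of 2 mod 5 is 3 (since 2·3 = 6 = 1·5 + 1), so t ≡ 3·3 = 9 ≡ 4 (mod 5).
    Then x = 104 + 312·4 = 1352, valid modulo lcm(312, 5) = 1560: x ≡ 1352 (mod 1560).
Verify against each original: 1352 mod 8 = 0, 1352 mod 3 = 2, 1352 mod 13 = 0, 1352 mod 5 = 2.

x ≡ 1352 (mod 1560).


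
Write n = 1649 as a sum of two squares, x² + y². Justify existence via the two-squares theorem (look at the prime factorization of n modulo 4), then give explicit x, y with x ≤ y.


Step 1: Factor n = 1649 = 17 · 97.
Step 2: Check the mod-4 condition on each prime factor: 17 ≡ 1 (mod 4), exponent 1; 97 ≡ 1 (mod 4), exponent 1.
All primes ≡ 3 (mod 4) appear to even exponent (or don't appear), so by the two-squares theorem n IS expressible as a sum of two squares.
Step 3: Build a representation. Here n = 17 · 97 is a product of primes ≡ 1 (mod 4). Each prime p ≡ 1 (mod 4) is itself a sum of two squares; find a² by testing p − a² for a perfect square:
  17: 17 − 1² = 16 = 4² ⇒ 17 = 1² + 4².
  97: 97 − 1² = 96, 97 − 2² = 93, 97 − 3² = 88, 97 − 4² = 81 = 9² ⇒ 97 = 4² + 9².
  Combine using the Brahmagupta–Fibonacci identity (a² + b²)(c² + d²) = (ac − bd)² + (ad + bc)² = (ac + bd)² + (ad − bc)²:
  17 · 97 = 1649: from (1² + 4²)(4² + 9²), take (1·4 − 4·9, 1·9 + 4·4) = (4 − 36, 9 + 16) = (-32, 25); dropping signs (only squares matter) gives (32, 25); check 32² + 25² = 1024 + 625 = 1649 ✓.
Step 4: Order so x ≤ y and verify: 25² + 32² = 625 + 1024 = 1649 = n. ✓

n = 1649 = 25² + 32² (one valid representation with x ≤ y).


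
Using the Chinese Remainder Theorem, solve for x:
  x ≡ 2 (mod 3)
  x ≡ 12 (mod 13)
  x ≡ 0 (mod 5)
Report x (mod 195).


Moduli 3, 13, 5 are pairwise coprime; by CRT there is a unique solution modulo M = 3 · 13 · 5 = 195.
Solve pairwise, accumulating the modulus:
  Start with x ≡ 2 (mod 3).
  Combine with x ≡ 12 (mod 13): since gcd(3, 13) = 1, we get a unique residue mod 39.
    Write x = 2 + 3·t and substitute into x ≡ 12 (mod 13): 3·t ≡ 12 − 2 = 10 (mod 13).
    The inverse of 3 mod 13 is 9 (since 3·9 = 27 = 2·13 + 1), so t ≡ 9·10 = 90 ≡ 12 (mod 13).
    Then x = 2 + 3·12 = 38, valid modulo lcm(3, 13) = 39: x ≡ 38 (mod 39).
  Combine with x ≡ 0 (mod 5): since gcd(39, 5) = 1, we get a unique residue mod 195.
    Write x = 38 + 39·t and substitute into x ≡ 0 (mod 5): 39·t ≡ 0 − 38 = -38 (mod 5).
    Reduce coefficients mod 5: 4·t ≡ 2 (mod 5).
    The inverse of 4 mod 5 is 4 (since 4·4 = 16 = 3·5 + 1), so t ≡ 4·2 = 8 ≡ 3 (mod 5).
    Then x = 38 + 39·3 = 155, valid modulo lcm(39, 5) = 195: x ≡ 155 (mod 195).
Verify: 155 mod 3 = 2 ✓, 155 mod 13 = 12 ✓, 155 mod 5 = 0 ✓.

x ≡ 155 (mod 195).


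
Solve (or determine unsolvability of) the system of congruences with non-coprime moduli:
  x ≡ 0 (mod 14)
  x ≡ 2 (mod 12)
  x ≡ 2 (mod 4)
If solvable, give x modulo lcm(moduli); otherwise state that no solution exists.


Moduli 14, 12, 4 are not pairwise coprime, so CRT works modulo lcm(m_i) when all pairwise compatibility conditions hold.
Pairwise compatibility: gcd(m_i, m_j) must divide a_i - a_j for every pair.
Merge one congruence at a time:
  Start: x ≡ 0 (mod 14).
  Combine with x ≡ 2 (mod 12): gcd(14, 12) = 2; 2 - 0 = 2, which IS divisible by 2, so compatible.
    Write x = 0 + 14·t and substitute into x ≡ 2 (mod 12): 14·t ≡ 2 − 0 = 2 (mod 12).
    Divide the congruence (and modulus) by g = 2: 7·t ≡ 1 (mod 6).
    Reduce coefficients mod 6: 1·t ≡ 1 (mod 6).
    So t ≡ 1 (mod 6).
    Then x = 0 + 14·1 = 14, valid modulo lcm(14, 12) = 84: x ≡ 14 (mod 84).
  Combine with x ≡ 2 (mod 4): gcd(84, 4) = 4; 2 - 14 = -12, which IS divisible by 4, so compatible.
    Write x = 14 + 84·t and substitute into x ≡ 2 (mod 4): 84·t ≡ 2 − 14 = -12 (mod 4).
    Divide the congruence (and modulus) by g = 4: 21·t ≡ -3 (mod 1).
    Modulo 1 every t works; take t = 0.
    Then x = 14 + 84·0 = 14, valid modulo lcm(84, 4) = 84: x ≡ 14 (mod 84).
Verify: 14 mod 14 = 0, 14 mod 12 = 2, 14 mod 4 = 2.

x ≡ 14 (mod 84).


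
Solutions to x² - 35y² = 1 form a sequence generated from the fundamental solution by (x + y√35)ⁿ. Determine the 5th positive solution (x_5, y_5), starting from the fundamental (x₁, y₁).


Step 1: Find the fundamental solution (x₁, y₁) of x² - 35y² = 1.
  Expand √35 as a continued fraction. a₀ = ⌊√35⌋ = 5; iterate m_{k+1} = d_k·a_k − m_k, d_{k+1} = (35 − m_{k+1}²)/d_k, a_{k+1} = ⌊(a₀ + m_{k+1})/d_{k+1}⌋ (starting m₀ = 0, d₀ = 1), with convergents p_k = a_k·p_{k-1} + p_{k-2}, q_k = a_k·q_{k-1} + q_{k-2} (p₋₁ = 1, q₋₁ = 0):
  k = 0: a₀ = 5; p₀/q₀ = 5/1; p₀² − 35·q₀² = 25 − 35 = -10.
  k = 1: m = 5, d = 10, a = ⌊(5 + 5)/10⌋ = 1; p/q = (1·5 + 1)/(1·1 + 0) = 6/1; p² − 35·q² = 36 − 35 = 1.
  The first convergent with p² − 35·q² = 1 gives the fundamental solution (x₁, y₁) = (6, 1).
Step 2: Apply the recurrence (x_{n+1}, y_{n+1}) = (x₁x_n + 35y₁y_n, x₁y_n + y₁x_n) repeatedly.
  From (x_1, y_1) = (6, 1): x_2 = 6·6 + 35·1·1 = 71; y_2 = 6·1 + 1·6 = 12.
  From (x_2, y_2) = (71, 12): x_3 = 6·71 + 35·1·12 = 846; y_3 = 6·12 + 1·71 = 143.
  From (x_3, y_3) = (846, 143): x_4 = 6·846 + 35·1·143 = 10081; y_4 = 6·143 + 1·846 = 1704.
  From (x_4, y_4) = (10081, 1704): x_5 = 6·10081 + 35·1·1704 = 120126; y_5 = 6·1704 + 1·10081 = 20305.
Step 3: Verify x_5² - 35·y_5² = 14430255876 - 14430255875 = 1 (should be 1). ✓

(x_1, y_1) = (6, 1); (x_5, y_5) = (120126, 20305).


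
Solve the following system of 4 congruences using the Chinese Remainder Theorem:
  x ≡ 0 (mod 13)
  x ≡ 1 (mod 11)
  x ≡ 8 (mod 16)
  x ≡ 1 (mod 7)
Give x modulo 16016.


Product of moduli M = 13 · 11 · 16 · 7 = 16016.
Merge one congruence at a time:
  Start: x ≡ 0 (mod 13).
  Combine with x ≡ 1 (mod 11); new modulus lcm = 143.
    Write x = 0 + 13·t and substitute into x ≡ 1 (mod 11): 13·t ≡ 1 − 0 = 1 (mod 11).
    Reduce coefficients mod 11: 2·t ≡ 1 (mod 11).
    The inverse of 2 mod 11 is 6 (since 2·6 = 12 = 1·11 + 1), so t ≡ 6·1 = 6 ≡ 6 (mod 11).
    Then x = 0 + 13·6 = 78, valid modulo lcm(13, 11) = 143: x ≡ 78 (mod 143).
  Combine with x ≡ 8 (mod 16); new modulus lcm = 2288.
    Write x = 78 + 143·t and substitute into x ≡ 8 (mod 16): 143·t ≡ 8 − 78 = -70 (mod 16).
    Reduce coefficients mod 16: 15·t ≡ 10 (mod 16).
    The inverse of 15 mod 16 is 15 (since 15·15 = 225 = 14·16 + 1), so t ≡ 15·10 = 150 ≡ 6 (mod 16).
    Then x = 78 + 143·6 = 936, valid modulo lcm(143, 16) = 2288: x ≡ 936 (mod 2288).
  Combine with x ≡ 1 (mod 7); new modulus lcm = 16016.
    Write x = 936 + 2288·t and substitute into x ≡ 1 (mod 7): 2288·t ≡ 1 − 936 = -935 (mod 7).
    Reduce coefficients mod 7: 6·t ≡ 3 (mod 7).
    The inverse of 6 mod 7 is 6 (since 6·6 = 36 = 5·7 + 1), so t ≡ 6·3 = 18 ≡ 4 (mod 7).
    Then x = 936 + 2288·4 = 10088, valid modulo lcm(2288, 7) = 16016: x ≡ 10088 (mod 16016).
Verify against each original: 10088 mod 13 = 0, 10088 mod 11 = 1, 10088 mod 16 = 8, 10088 mod 7 = 1.

x ≡ 10088 (mod 16016).


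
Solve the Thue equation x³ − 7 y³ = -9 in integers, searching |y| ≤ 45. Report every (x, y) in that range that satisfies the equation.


The equation is x³ - 7y³ = -9. For fixed y, x³ = 7·y³ − 9, so a solution requires the RHS to be a perfect cube.
Strategy: iterate y from -45 to 45, compute RHS = 7·y³ − 9, and check whether it is a (positive or negative) perfect cube.
Check small values of y:
  y = 0: RHS = -9 is not a perfect cube.
  y = 1: RHS = -2 is not a perfect cube.
  y = -1: RHS = -16 is not a perfect cube.
  y = 2: RHS = 47 is not a perfect cube.
  y = -2: RHS = -65 is not a perfect cube.
  y = 3: RHS = 180 is not a perfect cube.
  y = -3: RHS = -198 is not a perfect cube.
Continuing the search up to |y| = 45 finds no solutions either.
No (x, y) in the scanned range satisfies the equation.

No integer solutions with |y| ≤ 45.


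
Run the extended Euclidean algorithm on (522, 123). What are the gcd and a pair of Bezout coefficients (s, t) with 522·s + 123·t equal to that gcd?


Euclidean algorithm on (522, 123) — divide until remainder is 0:
  522 = 4 · 123 + 30
  123 = 4 · 30 + 3
  30 = 10 · 3 + 0
gcd(522, 123) = 3.
Track Bezout coefficients alongside the remainders: start with r₀ = 522 = a·1 + b·0 (s = 1, t = 0) and r₁ = 123 = a·0 + b·1 (s = 0, t = 1); each new remainder r_{k+1} = r_{k-1} − q_k·r_k inherits s_{k+1} = s_{k-1} − q_k·s_k, t_{k+1} = t_{k-1} − q_k·t_k, so r_k = a·s_k + b·t_k at every step:
  q = 4: r = 30, s = 1 − 4·0 = 1, t = 0 − 4·1 = -4  (check: 522·1 + 123·(-4) = 30)
  q = 4: r = 3, s = 0 − 4·1 = -4, t = 1 − 4·(-4) = 17  (check: 522·(-4) + 123·17 = 3)
The row with r = 3 (the gcd) gives the Bezout coefficients s = -4, t = 17.
Result: 522 · (-4) + 123 · (17) = 3.

gcd(522, 123) = 3; s = -4, t = 17 (check: 522·(-4) + 123·17 = 3).


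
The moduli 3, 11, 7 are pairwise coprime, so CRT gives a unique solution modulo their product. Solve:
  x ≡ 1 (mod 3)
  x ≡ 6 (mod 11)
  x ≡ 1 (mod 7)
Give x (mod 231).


Moduli 3, 11, 7 are pairwise coprime; by CRT there is a unique solution modulo M = 3 · 11 · 7 = 231.
Solve pairwise, accumulating the modulus:
  Start with x ≡ 1 (mod 3).
  Combine with x ≡ 6 (mod 11): since gcd(3, 11) = 1, we get a unique residue mod 33.
    Write x = 1 + 3·t and substitute into x ≡ 6 (mod 11): 3·t ≡ 6 − 1 = 5 (mod 11).
    The inverse of 3 mod 11 is 4 (since 3·4 = 12 = 1·11 + 1), so t ≡ 4·5 = 20 ≡ 9 (mod 11).
    Then x = 1 + 3·9 = 28, valid modulo lcm(3, 11) = 33: x ≡ 28 (mod 33).
  Combine with x ≡ 1 (mod 7): since gcd(33, 7) = 1, we get a unique residue mod 231.
    Write x = 28 + 33·t and substitute into x ≡ 1 (mod 7): 33·t ≡ 1 − 28 = -27 (mod 7).
    Reduce coefficients mod 7: 5·t ≡ 1 (mod 7).
    The inverse of 5 mod 7 is 3 (since 5·3 = 15 = 2·7 + 1), so t ≡ 3·1 = 3 ≡ 3 (mod 7).
    Then x = 28 + 33·3 = 127, valid modulo lcm(33, 7) = 231: x ≡ 127 (mod 231).
Verify: 127 mod 3 = 1 ✓, 127 mod 11 = 6 ✓, 127 mod 7 = 1 ✓.

x ≡ 127 (mod 231).


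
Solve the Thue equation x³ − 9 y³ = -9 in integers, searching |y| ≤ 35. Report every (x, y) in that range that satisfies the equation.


The equation is x³ - 9y³ = -9. For fixed y, x³ = 9·y³ − 9, so a solution requires the RHS to be a perfect cube.
Strategy: iterate y from -35 to 35, compute RHS = 9·y³ − 9, and check whether it is a (positive or negative) perfect cube.
Check small values of y:
  y = 0: RHS = -9 is not a perfect cube.
  y = 1: RHS = 0 = (0)³ ⇒ x = 0 works.
  y = -1: RHS = -18 is not a perfect cube.
  y = 2: RHS = 63 is not a perfect cube.
  y = -2: RHS = -81 is not a perfect cube.
  y = 3: RHS = 234 is not a perfect cube.
  y = -3: RHS = -252 is not a perfect cube.
Continuing the search up to |y| = 35 finds no further solutions beyond those listed.
Collected solutions: (0, 1).

Solutions (with |y| ≤ 35): (0, 1).
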